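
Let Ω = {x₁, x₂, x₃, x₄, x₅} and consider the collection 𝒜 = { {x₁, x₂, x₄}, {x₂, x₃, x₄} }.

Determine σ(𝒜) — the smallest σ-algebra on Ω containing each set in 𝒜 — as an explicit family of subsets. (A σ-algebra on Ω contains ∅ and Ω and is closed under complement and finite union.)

Seed the family with 𝒜 together with ∅ and Ω: { ∅, {x₁, x₂, x₄}, {x₂, x₃, x₄}, Ω }.
Round 1: 3 new —
  {x₁, x₅}  = complement {x₂, x₃, x₄}
  {x₃, x₅}  = complement {x₁, x₂, x₄}
  {x₁, x₂, x₃, x₄}  = {x₂, x₃, x₄} ∪ {x₁, x₂, x₄}
  [7 total]
Round 2: 4 new —
  {x₅}  = complement {x₁, x₂, x₃, x₄}
  {x₁, x₃, x₅}  = {x₁, x₅} ∪ {x₃, x₅}
  {x₁, x₂, x₄, x₅}  = {x₁, x₅} ∪ {x₁, x₂, x₄}
  {x₂, x₃, x₄, x₅}  = {x₂, x₃, x₄} ∪ {x₃, x₅}
  [11 total]
Round 3 adds 3:
  {x₁}  = complement {x₂, x₃, x₄, x₅}
  {x₃}  = complement {x₁, x₂, x₄, x₅}
  {x₂, x₄}  = complement {x₁, x₃, x₅}
  [14 total]
Round 4 adds 2:
  {x₁, x₃}  = {x₃} ∪ {x₁}
  {x₂, x₄, x₅}  = {x₂, x₄} ∪ {x₅}
  [16 total]
Round 5: closed — nothing new.

Hence σ(𝒜) has 16 members: { ∅, {x₁}, {x₃}, {x₅}, {x₁, x₃}, {x₁, x₅}, {x₂, x₄}, {x₃, x₅}, {x₁, x₂, x₄}, {x₁, x₃, x₅}, {x₂, x₃, x₄}, {x₂, x₄, x₅}, {x₁, x₂, x₃, x₄}, {x₁, x₂, x₄, x₅}, {x₂, x₃, x₄, x₅}, Ω }.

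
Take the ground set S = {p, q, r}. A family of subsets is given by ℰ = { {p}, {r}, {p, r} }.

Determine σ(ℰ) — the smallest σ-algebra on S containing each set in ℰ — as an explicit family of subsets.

Take S₀ = ℰ ∪ {∅, S} = { ∅, {p}, {r}, {p, r}, S }.
Iteration 1 (3 new):
  {q}  = {p, r}ᶜ
  {p, q}  = {r}ᶜ
  {q, r}  = {p}ᶜ
  |family| = 8
Iteration 2 adds nothing — fixpoint reached.

Hence σ(ℰ) has 8 members: { ∅, {p}, {q}, {r}, {p, q}, {p, r}, {q, r}, S }.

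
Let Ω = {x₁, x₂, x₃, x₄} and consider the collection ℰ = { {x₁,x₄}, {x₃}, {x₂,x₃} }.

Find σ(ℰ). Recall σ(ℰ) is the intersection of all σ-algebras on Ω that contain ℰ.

Start: ℰ ∪ {∅, Ω} = { ∅, {x₃}, {x₁,x₄}, {x₂,x₃}, Ω }.
Pass 1. New:
  {x₁,x₂,x₄}  = Ω∖{x₃}
  {x₁,x₃,x₄}  = {x₃} ∪ {x₁,x₄}
  (now 7)
Pass 2 adds 1:
  {x₂}  = Ω∖{x₁,x₃,x₄}
  (now 8)
Pass 3: no new sets; the family is a σ-algebra.

σ(ℰ) = { ∅, {x₂}, {x₃}, {x₁,x₄}, {x₂,x₃}, {x₁,x₂,x₄}, {x₁,x₃,x₄}, Ω }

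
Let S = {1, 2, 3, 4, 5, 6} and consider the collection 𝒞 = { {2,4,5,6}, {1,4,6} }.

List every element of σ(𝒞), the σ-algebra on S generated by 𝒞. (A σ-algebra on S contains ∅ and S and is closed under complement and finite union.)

Answer: σ(𝒞) = { {}, {1}, {3}, {1,3}, {2,5}, {4,6}, {1,2,5}, {1,4,6}, {2,3,5}, {3,4,6}, {1,2,3,5}, {1,3,4,6}, {2,4,5,6}, {1,2,4,5,6}, {2,3,4,5,6}, S }

Derivation:
Initial family (4 sets): { {}, {1,4,6}, {2,4,5,6}, S }.
Step 1: 3 new —
  {1,3}  = {2,4,5,6}ᶜ
  {2,3,5}  = {1,4,6}ᶜ
  {1,2,4,5,6}  = {2,4,5,6} ∪ {1,4,6}
  [7 total]
Step 2: +4 →
  {3}  = {1,2,4,5,6}ᶜ
  {1,2,3,5}  = {2,3,5} ∪ {1,3}
  {1,3,4,6}  = {1,3} ∪ {1,4,6}
  {2,3,4,5,6}  = {2,4,5,6} ∪ {2,3,5}
  [11 total]
Step 3: 3 new —
  {1}  = {2,3,4,5,6}ᶜ
  {2,5}  = {1,3,4,6}ᶜ
  {4,6}  = {1,2,3,5}ᶜ
  [14 total]
Step 4: +2 →
  {1,2,5}  = {2,5} ∪ {1}
  {3,4,6}  = {3} ∪ {4,6}
  [16 total]
Step 5: closed — nothing new.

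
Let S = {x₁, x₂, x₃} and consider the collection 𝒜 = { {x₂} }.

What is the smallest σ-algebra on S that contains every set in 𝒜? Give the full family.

Take S₀ = 𝒜 ∪ {∅, S} = { ∅, {x₂}, S }.
Step 1. New:
  {x₁, x₃}  = complement {x₂}
  |family| = 4
Step 2 adds nothing — fixpoint reached.

Hence σ(𝒜) has 4 members: { ∅, {x₂}, {x₁, x₃}, S }.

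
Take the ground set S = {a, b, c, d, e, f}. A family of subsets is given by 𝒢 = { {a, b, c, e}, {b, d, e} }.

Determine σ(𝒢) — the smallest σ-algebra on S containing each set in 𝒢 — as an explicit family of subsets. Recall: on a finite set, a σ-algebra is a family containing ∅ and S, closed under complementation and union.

σ(𝒢) = { {}, {d}, {f}, {a, c}, {b, e}, {d, f}, {a, c, d}, {a, c, f}, {b, d, e}, {b, e, f}, {a, b, c, e}, {a, c, d, f}, {b, d, e, f}, {a, b, c, d, e}, {a, b, c, e, f}, S }

Trace:
Initial family (4 sets): { {}, {b, d, e}, {a, b, c, e}, S }.
Step 1. New:
  {d, f}  = {a, b, c, e}ᶜ
  {a, c, f}  = {b, d, e}ᶜ
  {a, b, c, d, e}  = {a, b, c, e} ∪ {b, d, e}
  — 7 sets.
Step 2: +4 →
  {f}  = {a, b, c, d, e}ᶜ
  {a, c, d, f}  = {a, c, f} ∪ {d, f}
  {b, d, e, f}  = {d, f} ∪ {b, d, e}
  {a, b, c, e, f}  = {a, c, f} ∪ {a, b, c, e}
  — 11 sets.
Step 3: +3 →
  {d}  = {a, b, c, e, f}ᶜ
  {a, c}  = {b, d, e, f}ᶜ
  {b, e}  = {a, c, d, f}ᶜ
  — 14 sets.
Step 4 adds 2:
  {a, c, d}  = {a, c} ∪ {d}
  {b, e, f}  = {b, e} ∪ {f}
  — 16 sets.
Step 5: already closed under ᶜ and ∪.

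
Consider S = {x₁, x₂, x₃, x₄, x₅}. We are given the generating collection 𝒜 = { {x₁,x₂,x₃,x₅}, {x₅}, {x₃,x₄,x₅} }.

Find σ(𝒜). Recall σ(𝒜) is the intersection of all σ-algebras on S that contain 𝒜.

Take S₀ = 𝒜 ∪ {∅, S} = { {}, {x₅}, {x₃,x₄,x₅}, {x₁,x₂,x₃,x₅}, S }.
Step 1 adds 3:
  {x₄}  = S∖{x₁,x₂,x₃,x₅}
  {x₁,x₂}  = S∖{x₃,x₄,x₅}
  {x₁,x₂,x₃,x₄}  = S∖{x₅}
Step 2: 3 new —
  {x₄,x₅}  = {x₄} ∪ {x₅}
  {x₁,x₂,x₄}  = {x₄} ∪ {x₁,x₂}
  {x₁,x₂,x₅}  = {x₁,x₂} ∪ {x₅}
Step 3 adds 4:
  {x₃,x₄}  = S∖{x₁,x₂,x₅}
  {x₃,x₅}  = S∖{x₁,x₂,x₄}
  {x₁,x₂,x₃}  = S∖{x₄,x₅}
  {x₁,x₂,x₄,x₅}  = {x₄,x₅} ∪ {x₁,x₂,x₅}
Step 4. New:
  {x₃}  = S∖{x₁,x₂,x₄,x₅}
Step 5: no new sets; the family is a σ-algebra.

Therefore σ(𝒜) = { {}, {x₃}, {x₄}, {x₅}, {x₁,x₂}, {x₃,x₄}, {x₃,x₅}, {x₄,x₅}, {x₁,x₂,x₃}, {x₁,x₂,x₄}, {x₁,x₂,x₅}, {x₃,x₄,x₅}, {x₁,x₂,x₃,x₄}, {x₁,x₂,x₃,x₅}, {x₁,x₂,x₄,x₅}, S } (|σ(𝒜)| = 16).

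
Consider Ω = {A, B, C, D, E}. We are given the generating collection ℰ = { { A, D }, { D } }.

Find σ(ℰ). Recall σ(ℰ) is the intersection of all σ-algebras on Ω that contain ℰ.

Begin from { ∅, { D }, { A, D }, Ω } (that is, ℰ plus ∅ and Ω).
Pass 1. New:
  { B, C, E }  = { A, D }ᶜ
  { A, B, C, E }  = { D }ᶜ
Pass 2: 1 new —
  { B, C, D, E }  = { B, C, E } ∪ { D }
Pass 3. New:
  { A }  = { B, C, D, E }ᶜ
Pass 4: stable.

σ(ℰ) = { ∅, { A }, { D }, { A, D }, { B, C, E }, { A, B, C, E }, { B, C, D, E }, Ω }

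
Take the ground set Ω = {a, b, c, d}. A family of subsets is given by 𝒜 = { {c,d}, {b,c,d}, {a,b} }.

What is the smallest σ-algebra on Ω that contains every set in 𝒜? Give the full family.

Begin from { ∅, {a,b}, {c,d}, {b,c,d}, Ω } (that is, 𝒜 plus ∅ and Ω).
Round 1 adds 1:
  {a}  = complement {b,c,d}
  (now 6)
Round 2 adds 1:
  {a,c,d}  = {c,d} ∪ {a}
  (now 7)
Round 3: 1 new —
  {b}  = complement {a,c,d}
  (now 8)
Round 4: no new sets; the family is a σ-algebra.

Therefore σ(𝒜) = { ∅, {a}, {b}, {a,b}, {c,d}, {a,c,d}, {b,c,d}, Ω } (|σ(𝒜)| = 8).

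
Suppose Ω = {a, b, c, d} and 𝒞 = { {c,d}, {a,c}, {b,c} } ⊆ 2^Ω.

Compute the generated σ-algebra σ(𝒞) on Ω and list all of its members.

Answer: σ(𝒞) = { ∅, {a}, {b}, {c}, {d}, {a,b}, {a,c}, {a,d}, {b,c}, {b,d}, {c,d}, {a,b,c}, {a,b,d}, {a,c,d}, {b,c,d}, Ω }

Check:
Initial family (5 sets): { ∅, {a,c}, {b,c}, {c,d}, Ω }.
Iteration 1 adds 6:
  {a,b}  = Ω∖{c,d}
  {a,d}  = Ω∖{b,c}
  {b,d}  = Ω∖{a,c}
  {a,b,c}  = {b,c} ∪ {a,c}
  {a,c,d}  = {c,d} ∪ {a,c}
  {b,c,d}  = {c,d} ∪ {b,c}
  [11 total]
Iteration 2 adds 4:
  {a}  = Ω∖{b,c,d}
  {b}  = Ω∖{a,c,d}
  {d}  = Ω∖{a,b,c}
  {a,b,d}  = {a,b} ∪ {a,d}
  [15 total]
Iteration 3 (1 new):
  {c}  = Ω∖{a,b,d}
  [16 total]
Iteration 4: stable.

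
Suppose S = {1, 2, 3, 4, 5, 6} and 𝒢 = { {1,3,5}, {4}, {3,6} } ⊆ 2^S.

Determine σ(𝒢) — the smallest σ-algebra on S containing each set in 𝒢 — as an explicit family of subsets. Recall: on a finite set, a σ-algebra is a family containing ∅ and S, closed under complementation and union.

Initial family (5 sets): { {}, {4}, {3,6}, {1,3,5}, S }.
Iteration 1. New:
  {2,4,6}  = {1,3,5}ᶜ
  {3,4,6}  = {3,6} ∪ {4}
  {1,2,4,5}  = {3,6}ᶜ
  {1,3,4,5}  = {4} ∪ {1,3,5}
  {1,3,5,6}  = {3,6} ∪ {1,3,5}
  {1,2,3,5,6}  = {4}ᶜ
  |family| = 11
Iteration 2 (7 new):
  {2,4}  = {1,3,5,6}ᶜ
  {2,6}  = {1,3,4,5}ᶜ
  {1,2,5}  = {3,4,6}ᶜ
  {2,3,4,6}  = {2,4,6} ∪ {3,6}
  {1,2,3,4,5}  = {1,3,5} ∪ {1,2,4,5}
  {1,2,4,5,6}  = {2,4,6} ∪ {1,2,4,5}
  {1,3,4,5,6}  = {1,3,5,6} ∪ {1,3,4,5}
  |family| = 18
Iteration 3. New:
  {2}  = {1,3,4,5,6}ᶜ
  {3}  = {1,2,4,5,6}ᶜ
  {6}  = {1,2,3,4,5}ᶜ
  {1,5}  = {2,3,4,6}ᶜ
  {2,3,6}  = {3,6} ∪ {2,6}
  {1,2,3,5}  = {1,2,5} ∪ {1,3,5}
  {1,2,5,6}  = {1,2,5} ∪ {2,6}
  |family| = 25
Iteration 4 adds 6:
  {2,3}  = {2} ∪ {3}
  {3,4}  = {1,2,5,6}ᶜ
  {4,6}  = {1,2,3,5}ᶜ
  {1,4,5}  = {2,3,6}ᶜ
  {1,5,6}  = {6} ∪ {1,5}
  {2,3,4}  = {3} ∪ {2,4}
  |family| = 31
Iteration 5: 1 new —
  {1,4,5,6}  = {2,3}ᶜ
  |family| = 32
Iteration 6: no new sets; the family is a σ-algebra.

σ(𝒢) = { {}, {2}, {3}, {4}, {6}, {1,5}, {2,3}, {2,4}, {2,6}, {3,4}, {3,6}, {4,6}, {1,2,5}, {1,3,5}, {1,4,5}, {1,5,6}, {2,3,4}, {2,3,6}, {2,4,6}, {3,4,6}, {1,2,3,5}, {1,2,4,5}, {1,2,5,6}, {1,3,4,5}, {1,3,5,6}, {1,4,5,6}, {2,3,4,6}, {1,2,3,4,5}, {1,2,3,5,6}, {1,2,4,5,6}, {1,3,4,5,6}, S }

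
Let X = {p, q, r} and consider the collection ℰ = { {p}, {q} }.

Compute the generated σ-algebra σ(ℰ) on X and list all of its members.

Initial family (4 sets): { {}, {p}, {q}, X }.
Round 1 (3 new):
  {p, q}  = {p} ∪ {q}
  {p, r}  = X∖{q}
  {q, r}  = X∖{p}
  — 7 sets.
Round 2: +1 →
  {r}  = X∖{p, q}
  — 8 sets.
Round 3 adds nothing — fixpoint reached.

σ(ℰ) = { {}, {p}, {q}, {r}, {p, q}, {p, r}, {q, r}, X }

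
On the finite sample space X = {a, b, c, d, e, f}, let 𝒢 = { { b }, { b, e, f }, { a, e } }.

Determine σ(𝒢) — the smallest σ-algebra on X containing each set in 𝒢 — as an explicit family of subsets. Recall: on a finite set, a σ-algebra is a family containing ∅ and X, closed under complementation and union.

Answer: σ(𝒢) = { {}, { a }, { b }, { e }, { f }, { a, b }, { a, e }, { a, f }, { b, e }, { b, f }, { c, d }, { e, f }, { a, b, e }, { a, b, f }, { a, c, d }, { a, e, f }, { b, c, d }, { b, e, f }, { c, d, e }, { c, d, f }, { a, b, c, d }, { a, b, e, f }, { a, c, d, e }, { a, c, d, f }, { b, c, d, e }, { b, c, d, f }, { c, d, e, f }, { a, b, c, d, e }, { a, b, c, d, f }, { a, c, d, e, f }, { b, c, d, e, f }, X }

Derivation:
Seed the family with 𝒢 together with ∅ and X: { {}, { b }, { a, e }, { b, e, f }, X }.
Step 1 adds 5:
  { a, b, e }  = { a, e } ∪ { b }
  { a, c, d }  = complement { b, e, f }
  { a, b, e, f }  = { a, e } ∪ { b, e, f }
  { b, c, d, f }  = complement { a, e }
  { a, c, d, e, f }  = complement { b }
  — 10 sets.
Step 2: +7 →
  { c, d }  = complement { a, b, e, f }
  { c, d, f }  = complement { a, b, e }
  { a, b, c, d }  = { b } ∪ { a, c, d }
  { a, c, d, e }  = { a, c, d } ∪ { a, e }
  { a, b, c, d, e }  = { a, b, e } ∪ { a, c, d }
  { a, b, c, d, f }  = { a, c, d } ∪ { b, c, d, f }
  { b, c, d, e, f }  = { b, e, f } ∪ { b, c, d, f }
  — 17 sets.
Step 3. New:
  { a }  = complement { b, c, d, e, f }
  { e }  = complement { a, b, c, d, f }
  { f }  = complement { a, b, c, d, e }
  { b, f }  = complement { a, c, d, e }
  { e, f }  = complement { a, b, c, d }
  { b, c, d }  = { c, d } ∪ { b }
  { a, c, d, f }  = { a, c, d } ∪ { c, d, f }
  — 24 sets.
Step 4 adds 8:
  { a, b }  = { b } ∪ { a }
  { a, f }  = { f } ∪ { a }
  { b, e }  = complement { a, c, d, f }
  { a, b, f }  = { b, f } ∪ { a }
  { a, e, f }  = complement { b, c, d }
  { c, d, e }  = { c, d } ∪ { e }
  { b, c, d, e }  = { b, c, d } ∪ { e }
  { c, d, e, f }  = { c, d } ∪ { e, f }
  — 32 sets.
Step 5: already closed under ᶜ and ∪.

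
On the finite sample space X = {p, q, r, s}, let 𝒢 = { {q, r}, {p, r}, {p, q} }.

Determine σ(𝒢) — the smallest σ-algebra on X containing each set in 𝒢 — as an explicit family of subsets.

Seed the family with 𝒢 together with ∅ and X: { {}, {p, q}, {p, r}, {q, r}, X }.
Round 1: +4 →
  {p, s}  = complement {q, r}
  {q, s}  = complement {p, r}
  {r, s}  = complement {p, q}
  {p, q, r}  = {q, r} ∪ {p, q}
Round 2 (4 new):
  {s}  = complement {p, q, r}
  {p, q, s}  = {p, q} ∪ {p, s}
  {p, r, s}  = {r, s} ∪ {p, s}
  {q, r, s}  = {r, s} ∪ {q, r}
Round 3 (3 new):
  {p}  = complement {q, r, s}
  {q}  = complement {p, r, s}
  {r}  = complement {p, q, s}
Round 4: already closed under ᶜ and ∪.

Hence σ(𝒢) has 16 members: { {}, {p}, {q}, {r}, {s}, {p, q}, {p, r}, {p, s}, {q, r}, {q, s}, {r, s}, {p, q, r}, {p, q, s}, {p, r, s}, {q, r, s}, X }.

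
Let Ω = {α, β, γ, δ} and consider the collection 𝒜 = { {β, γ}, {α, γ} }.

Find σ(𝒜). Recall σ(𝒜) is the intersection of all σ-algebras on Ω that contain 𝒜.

Begin from { ∅, {α, γ}, {β, γ}, Ω } (that is, 𝒜 plus ∅ and Ω).
Round 1: 3 new —
  {α, δ}  = ᶜ of {β, γ}
  {β, δ}  = ᶜ of {α, γ}
  {α, β, γ}  = {α, γ} ∪ {β, γ}
Round 2 (4 new):
  {δ}  = ᶜ of {α, β, γ}
  {α, β, δ}  = {α, δ} ∪ {β, δ}
  {α, γ, δ}  = {α, δ} ∪ {α, γ}
  {β, γ, δ}  = {β, γ} ∪ {β, δ}
Round 3: +3 →
  {α}  = ᶜ of {β, γ, δ}
  {β}  = ᶜ of {α, γ, δ}
  {γ}  = ᶜ of {α, β, δ}
Round 4 adds 2:
  {α, β}  = {β} ∪ {α}
  {γ, δ}  = {γ} ∪ {δ}
Round 5: closed — nothing new.

|σ(𝒜)| = 16.  σ(𝒜) = { ∅, {α}, {β}, {γ}, {δ}, {α, β}, {α, γ}, {α, δ}, {β, γ}, {β, δ}, {γ, δ}, {α, β, γ}, {α, β, δ}, {α, γ, δ}, {β, γ, δ}, Ω }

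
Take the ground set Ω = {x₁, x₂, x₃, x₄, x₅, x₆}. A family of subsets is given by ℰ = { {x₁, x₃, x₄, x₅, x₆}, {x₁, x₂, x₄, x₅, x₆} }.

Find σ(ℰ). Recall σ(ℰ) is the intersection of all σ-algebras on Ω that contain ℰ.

|σ(ℰ)| = 8.  σ(ℰ) = { ∅, {x₂}, {x₃}, {x₂, x₃}, {x₁, x₄, x₅, x₆}, {x₁, x₂, x₄, x₅, x₆}, {x₁, x₃, x₄, x₅, x₆}, Ω }

Check:
Begin from { ∅, {x₁, x₂, x₄, x₅, x₆}, {x₁, x₃, x₄, x₅, x₆}, Ω } (that is, ℰ plus ∅ and Ω).
Round 1 adds 2:
  {x₂}  = ᶜ of {x₁, x₃, x₄, x₅, x₆}
  {x₃}  = ᶜ of {x₁, x₂, x₄, x₅, x₆}
  |family| = 6
Round 2 adds 1:
  {x₂, x₃}  = {x₃} ∪ {x₂}
  |family| = 7
Round 3 (1 new):
  {x₁, x₄, x₅, x₆}  = ᶜ of {x₂, x₃}
  |family| = 8
Round 4: no new sets; the family is a σ-algebra.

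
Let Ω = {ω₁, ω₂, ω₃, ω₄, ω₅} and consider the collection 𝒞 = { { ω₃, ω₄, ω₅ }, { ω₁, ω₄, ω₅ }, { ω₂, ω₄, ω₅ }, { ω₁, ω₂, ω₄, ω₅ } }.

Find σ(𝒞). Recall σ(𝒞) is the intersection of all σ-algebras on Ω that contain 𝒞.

σ(𝒞) = { ∅, { ω₁ }, { ω₂ }, { ω₃ }, { ω₁, ω₂ }, { ω₁, ω₃ }, { ω₂, ω₃ }, { ω₄, ω₅ }, { ω₁, ω₂, ω₃ }, { ω₁, ω₄, ω₅ }, { ω₂, ω₄, ω₅ }, { ω₃, ω₄, ω₅ }, { ω₁, ω₂, ω₄, ω₅ }, { ω₁, ω₃, ω₄, ω₅ }, { ω₂, ω₃, ω₄, ω₅ }, Ω }

Trace:
Take S₀ = 𝒞 ∪ {∅, Ω} = { ∅, { ω₁, ω₄, ω₅ }, { ω₂, ω₄, ω₅ }, { ω₃, ω₄, ω₅ }, { ω₁, ω₂, ω₄, ω₅ }, Ω }.
Step 1 (6 new):
  { ω₃ }  = ᶜ of { ω₁, ω₂, ω₄, ω₅ }
  { ω₁, ω₂ }  = ᶜ of { ω₃, ω₄, ω₅ }
  { ω₁, ω₃ }  = ᶜ of { ω₂, ω₄, ω₅ }
  { ω₂, ω₃ }  = ᶜ of { ω₁, ω₄, ω₅ }
  { ω₁, ω₃, ω₄, ω₅ }  = { ω₁, ω₄, ω₅ } ∪ { ω₃, ω₄, ω₅ }
  { ω₂, ω₃, ω₄, ω₅ }  = { ω₃, ω₄, ω₅ } ∪ { ω₂, ω₄, ω₅ }
Step 2 adds 3:
  { ω₁ }  = ᶜ of { ω₂, ω₃, ω₄, ω₅ }
  { ω₂ }  = ᶜ of { ω₁, ω₃, ω₄, ω₅ }
  { ω₁, ω₂, ω₃ }  = { ω₁, ω₂ } ∪ { ω₃ }
Step 3 adds 1:
  { ω₄, ω₅ }  = ᶜ of { ω₁, ω₂, ω₃ }
Step 4 adds nothing — fixpoint reached.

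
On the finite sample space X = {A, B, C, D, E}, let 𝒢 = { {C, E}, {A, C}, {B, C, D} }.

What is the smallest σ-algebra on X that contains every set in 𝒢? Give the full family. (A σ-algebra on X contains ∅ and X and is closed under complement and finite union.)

Seed the family with 𝒢 together with ∅ and X: { {}, {A, C}, {C, E}, {B, C, D}, X }.
Round 1: +6 →
  {A, E}  = complement {B, C, D}
  {A, B, D}  = complement {C, E}
  {A, C, E}  = {A, C} ∪ {C, E}
  {B, D, E}  = complement {A, C}
  {A, B, C, D}  = {B, C, D} ∪ {A, C}
  {B, C, D, E}  = {B, C, D} ∪ {C, E}
Round 2: +4 →
  {A}  = complement {B, C, D, E}
  {E}  = complement {A, B, C, D}
  {B, D}  = complement {A, C, E}
  {A, B, D, E}  = {A, B, D} ∪ {A, E}
Round 3 (1 new):
  {C}  = complement {A, B, D, E}
Round 4: stable.

σ(𝒢) = { {}, {A}, {C}, {E}, {A, C}, {A, E}, {B, D}, {C, E}, {A, B, D}, {A, C, E}, {B, C, D}, {B, D, E}, {A, B, C, D}, {A, B, D, E}, {B, C, D, E}, X }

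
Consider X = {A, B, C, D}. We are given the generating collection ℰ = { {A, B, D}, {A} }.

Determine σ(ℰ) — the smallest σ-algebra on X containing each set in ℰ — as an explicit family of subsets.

Answer: σ(ℰ) = { {}, {A}, {C}, {A, C}, {B, D}, {A, B, D}, {B, C, D}, X }

Working:
Start: ℰ ∪ {∅, X} = { {}, {A}, {A, B, D}, X }.
Step 1: +2 →
  {C}  = {A, B, D}ᶜ
  {B, C, D}  = {A}ᶜ
  — 6 sets.
Step 2: 1 new —
  {A, C}  = {C} ∪ {A}
  — 7 sets.
Step 3: 1 new —
  {B, D}  = {A, C}ᶜ
  — 8 sets.
After Step 4 the family is unchanged; done.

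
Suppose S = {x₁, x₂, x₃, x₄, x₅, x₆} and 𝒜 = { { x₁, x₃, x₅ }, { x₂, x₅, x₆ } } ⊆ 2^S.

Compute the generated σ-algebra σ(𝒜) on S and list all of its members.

Take S₀ = 𝒜 ∪ {∅, S} = { ∅, { x₁, x₃, x₅ }, { x₂, x₅, x₆ }, S }.
Iteration 1 (3 new):
  { x₁, x₃, x₄ }  = S∖{ x₂, x₅, x₆ }
  { x₂, x₄, x₆ }  = S∖{ x₁, x₃, x₅ }
  { x₁, x₂, x₃, x₅, x₆ }  = { x₁, x₃, x₅ } ∪ { x₂, x₅, x₆ }
  (now 7)
Iteration 2: +4 →
  { x₄ }  = S∖{ x₁, x₂, x₃, x₅, x₆ }
  { x₁, x₃, x₄, x₅ }  = { x₁, x₃, x₄ } ∪ { x₁, x₃, x₅ }
  { x₂, x₄, x₅, x₆ }  = { x₂, x₄, x₆ } ∪ { x₂, x₅, x₆ }
  { x₁, x₂, x₃, x₄, x₆ }  = { x₂, x₄, x₆ } ∪ { x₁, x₃, x₄ }
  (now 11)
Iteration 3 adds 3:
  { x₅ }  = S∖{ x₁, x₂, x₃, x₄, x₆ }
  { x₁, x₃ }  = S∖{ x₂, x₄, x₅, x₆ }
  { x₂, x₆ }  = S∖{ x₁, x₃, x₄, x₅ }
  (now 14)
Iteration 4 adds 2:
  { x₄, x₅ }  = { x₄ } ∪ { x₅ }
  { x₁, x₂, x₃, x₆ }  = { x₁, x₃ } ∪ { x₂, x₆ }
  (now 16)
Iteration 5 adds nothing — fixpoint reached.

σ(𝒜) = { ∅, { x₄ }, { x₅ }, { x₁, x₃ }, { x₂, x₆ }, { x₄, x₅ }, { x₁, x₃, x₄ }, { x₁, x₃, x₅ }, { x₂, x₄, x₆ }, { x₂, x₅, x₆ }, { x₁, x₂, x₃, x₆ }, { x₁, x₃, x₄, x₅ }, { x₂, x₄, x₅, x₆ }, { x₁, x₂, x₃, x₄, x₆ }, { x₁, x₂, x₃, x₅, x₆ }, S }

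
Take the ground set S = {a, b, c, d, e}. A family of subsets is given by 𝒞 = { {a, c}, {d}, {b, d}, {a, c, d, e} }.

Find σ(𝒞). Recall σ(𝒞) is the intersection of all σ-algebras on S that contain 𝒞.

σ(𝒞) (16 sets): { {}, {b}, {d}, {e}, {a, c}, {b, d}, {b, e}, {d, e}, {a, b, c}, {a, c, d}, {a, c, e}, {b, d, e}, {a, b, c, d}, {a, b, c, e}, {a, c, d, e}, S }

Working:
Seed the family with 𝒞 together with ∅ and S: { {}, {d}, {a, c}, {b, d}, {a, c, d, e}, S }.
Step 1: 6 new —
  {b}  = {a, c, d, e}ᶜ
  {a, c, d}  = {a, c} ∪ {d}
  {a, c, e}  = {b, d}ᶜ
  {b, d, e}  = {a, c}ᶜ
  {a, b, c, d}  = {a, c} ∪ {b, d}
  {a, b, c, e}  = {d}ᶜ
  [12 total]
Step 2: +3 →
  {e}  = {a, b, c, d}ᶜ
  {b, e}  = {a, c, d}ᶜ
  {a, b, c}  = {b} ∪ {a, c}
  [15 total]
Step 3 (1 new):
  {d, e}  = {a, b, c}ᶜ
  [16 total]
Step 4: already closed under ᶜ and ∪.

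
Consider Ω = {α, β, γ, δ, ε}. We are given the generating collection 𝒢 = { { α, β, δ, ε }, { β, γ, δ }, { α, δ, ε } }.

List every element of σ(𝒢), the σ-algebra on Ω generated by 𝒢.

Initial family (5 sets): { {  }, { α, δ, ε }, { β, γ, δ }, { α, β, δ, ε }, Ω }.
Round 1 (3 new):
  { γ }  = { α, β, δ, ε }ᶜ
  { α, ε }  = { β, γ, δ }ᶜ
  { β, γ }  = { α, δ, ε }ᶜ
Round 2 adds 3:
  { α, γ, ε }  = { γ } ∪ { α, ε }
  { α, β, γ, ε }  = { β, γ } ∪ { α, ε }
  { α, γ, δ, ε }  = { α, δ, ε } ∪ { γ }
Round 3: +3 →
  { β }  = { α, γ, δ, ε }ᶜ
  { δ }  = { α, β, γ, ε }ᶜ
  { β, δ }  = { α, γ, ε }ᶜ
Round 4. New:
  { γ, δ }  = { γ } ∪ { δ }
  { α, β, ε }  = { α, ε } ∪ { β }
Round 5: stable.

Therefore σ(𝒢) = { {  }, { β }, { γ }, { δ }, { α, ε }, { β, γ }, { β, δ }, { γ, δ }, { α, β, ε }, { α, γ, ε }, { α, δ, ε }, { β, γ, δ }, { α, β, γ, ε }, { α, β, δ, ε }, { α, γ, δ, ε }, Ω } (|σ(𝒢)| = 16).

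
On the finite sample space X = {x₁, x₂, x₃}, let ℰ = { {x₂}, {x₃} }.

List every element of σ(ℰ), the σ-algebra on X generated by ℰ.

σ(ℰ) (8 sets): { {}, {x₁}, {x₂}, {x₃}, {x₁,x₂}, {x₁,x₃}, {x₂,x₃}, X }

Derivation:
Start: ℰ ∪ {∅, X} = { {}, {x₂}, {x₃}, X }.
Step 1 adds 3:
  {x₁,x₂}  = ᶜ of {x₃}
  {x₁,x₃}  = ᶜ of {x₂}
  {x₂,x₃}  = {x₃} ∪ {x₂}
  |family| = 7
Step 2 adds 1:
  {x₁}  = ᶜ of {x₂,x₃}
  |family| = 8
Step 3: already closed under ᶜ and ∪.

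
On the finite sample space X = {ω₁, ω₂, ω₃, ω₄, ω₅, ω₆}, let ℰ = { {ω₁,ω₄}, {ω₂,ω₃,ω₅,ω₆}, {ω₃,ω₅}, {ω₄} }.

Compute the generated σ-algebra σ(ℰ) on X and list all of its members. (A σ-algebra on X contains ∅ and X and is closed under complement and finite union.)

σ(ℰ) = { {}, {ω₁}, {ω₄}, {ω₁,ω₄}, {ω₂,ω₆}, {ω₃,ω₅}, {ω₁,ω₂,ω₆}, {ω₁,ω₃,ω₅}, {ω₂,ω₄,ω₆}, {ω₃,ω₄,ω₅}, {ω₁,ω₂,ω₄,ω₆}, {ω₁,ω₃,ω₄,ω₅}, {ω₂,ω₃,ω₅,ω₆}, {ω₁,ω₂,ω₃,ω₅,ω₆}, {ω₂,ω₃,ω₄,ω₅,ω₆}, X }

Derivation:
Start: ℰ ∪ {∅, X} = { {}, {ω₄}, {ω₁,ω₄}, {ω₃,ω₅}, {ω₂,ω₃,ω₅,ω₆}, X }.
Pass 1 (5 new):
  {ω₃,ω₄,ω₅}  = {ω₄} ∪ {ω₃,ω₅}
  {ω₁,ω₂,ω₄,ω₆}  = ᶜ of {ω₃,ω₅}
  {ω₁,ω₃,ω₄,ω₅}  = {ω₁,ω₄} ∪ {ω₃,ω₅}
  {ω₁,ω₂,ω₃,ω₅,ω₆}  = ᶜ of {ω₄}
  {ω₂,ω₃,ω₄,ω₅,ω₆}  = {ω₄} ∪ {ω₂,ω₃,ω₅,ω₆}
  — 11 sets.
Pass 2: +3 →
  {ω₁}  = ᶜ of {ω₂,ω₃,ω₄,ω₅,ω₆}
  {ω₂,ω₆}  = ᶜ of {ω₁,ω₃,ω₄,ω₅}
  {ω₁,ω₂,ω₆}  = ᶜ of {ω₃,ω₄,ω₅}
  — 14 sets.
Pass 3: 2 new —
  {ω₁,ω₃,ω₅}  = {ω₁} ∪ {ω₃,ω₅}
  {ω₂,ω₄,ω₆}  = {ω₄} ∪ {ω₂,ω₆}
  — 16 sets.
After Pass 4 the family is unchanged; done.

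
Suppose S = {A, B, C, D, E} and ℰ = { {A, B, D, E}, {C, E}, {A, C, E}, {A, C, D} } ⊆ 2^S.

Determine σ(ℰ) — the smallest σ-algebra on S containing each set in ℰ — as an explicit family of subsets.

Seed the family with ℰ together with ∅ and S: { {}, {C, E}, {A, C, D}, {A, C, E}, {A, B, D, E}, S }.
Pass 1: +5 →
  {C}  = ᶜ of {A, B, D, E}
  {B, D}  = ᶜ of {A, C, E}
  {B, E}  = ᶜ of {A, C, D}
  {A, B, D}  = ᶜ of {C, E}
  {A, C, D, E}  = {A, C, D} ∪ {C, E}
  (now 11)
Pass 2: +7 →
  {B}  = ᶜ of {A, C, D, E}
  {B, C, D}  = {C} ∪ {B, D}
  {B, C, E}  = {B, E} ∪ {C}
  {B, D, E}  = {B, E} ∪ {B, D}
  {A, B, C, D}  = {A, B, D} ∪ {C}
  {A, B, C, E}  = {B, E} ∪ {A, C, E}
  {B, C, D, E}  = {C, E} ∪ {B, D}
  (now 18)
Pass 3 (7 new):
  {A}  = ᶜ of {B, C, D, E}
  {D}  = ᶜ of {A, B, C, E}
  {E}  = ᶜ of {A, B, C, D}
  {A, C}  = ᶜ of {B, D, E}
  {A, D}  = ᶜ of {B, C, E}
  {A, E}  = ᶜ of {B, C, D}
  {B, C}  = {C} ∪ {B}
  (now 25)
Pass 4: +7 →
  {A, B}  = {B} ∪ {A}
  {C, D}  = {C} ∪ {D}
  {D, E}  = {E} ∪ {D}
  {A, B, C}  = {B} ∪ {A, C}
  {A, B, E}  = {B, E} ∪ {A, E}
  {A, D, E}  = ᶜ of {B, C}
  {C, D, E}  = {D} ∪ {C, E}
  (now 32)
Pass 5: no new sets; the family is a σ-algebra.

σ(ℰ) = { {}, {A}, {B}, {C}, {D}, {E}, {A, B}, {A, C}, {A, D}, {A, E}, {B, C}, {B, D}, {B, E}, {C, D}, {C, E}, {D, E}, {A, B, C}, {A, B, D}, {A, B, E}, {A, C, D}, {A, C, E}, {A, D, E}, {B, C, D}, {B, C, E}, {B, D, E}, {C, D, E}, {A, B, C, D}, {A, B, C, E}, {A, B, D, E}, {A, C, D, E}, {B, C, D, E}, S }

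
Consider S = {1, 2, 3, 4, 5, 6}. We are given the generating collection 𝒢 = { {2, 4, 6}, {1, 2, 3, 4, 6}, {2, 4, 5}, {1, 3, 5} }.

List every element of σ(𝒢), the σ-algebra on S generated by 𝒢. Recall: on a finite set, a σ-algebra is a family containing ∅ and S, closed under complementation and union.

σ(𝒢) = { {}, {5}, {6}, {1, 3}, {2, 4}, {5, 6}, {1, 3, 5}, {1, 3, 6}, {2, 4, 5}, {2, 4, 6}, {1, 2, 3, 4}, {1, 3, 5, 6}, {2, 4, 5, 6}, {1, 2, 3, 4, 5}, {1, 2, 3, 4, 6}, S }

Working:
Start: 𝒢 ∪ {∅, S} = { {}, {1, 3, 5}, {2, 4, 5}, {2, 4, 6}, {1, 2, 3, 4, 6}, S }.
Iteration 1 adds 4:
  {5}  = ᶜ of {1, 2, 3, 4, 6}
  {1, 3, 6}  = ᶜ of {2, 4, 5}
  {2, 4, 5, 6}  = {2, 4, 6} ∪ {2, 4, 5}
  {1, 2, 3, 4, 5}  = {1, 3, 5} ∪ {2, 4, 5}
  (now 10)
Iteration 2: +3 →
  {6}  = ᶜ of {1, 2, 3, 4, 5}
  {1, 3}  = ᶜ of {2, 4, 5, 6}
  {1, 3, 5, 6}  = {1, 3, 6} ∪ {1, 3, 5}
  (now 13)
Iteration 3 adds 2:
  {2, 4}  = ᶜ of {1, 3, 5, 6}
  {5, 6}  = {5} ∪ {6}
  (now 15)
Iteration 4: +1 →
  {1, 2, 3, 4}  = ᶜ of {5, 6}
  (now 16)
Iteration 5: closed — nothing new.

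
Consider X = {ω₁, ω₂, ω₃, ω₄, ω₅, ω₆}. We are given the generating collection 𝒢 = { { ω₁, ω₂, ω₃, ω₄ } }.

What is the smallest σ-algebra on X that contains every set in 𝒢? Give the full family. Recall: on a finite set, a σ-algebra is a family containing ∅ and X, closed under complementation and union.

Take S₀ = 𝒢 ∪ {∅, X} = { {  }, { ω₁, ω₂, ω₃, ω₄ }, X }.
Round 1 adds 1:
  { ω₅, ω₆ }  = ᶜ of { ω₁, ω₂, ω₃, ω₄ }
Round 2: closed — nothing new.

|σ(𝒢)| = 4.  σ(𝒢) = { {  }, { ω₅, ω₆ }, { ω₁, ω₂, ω₃, ω₄ }, X }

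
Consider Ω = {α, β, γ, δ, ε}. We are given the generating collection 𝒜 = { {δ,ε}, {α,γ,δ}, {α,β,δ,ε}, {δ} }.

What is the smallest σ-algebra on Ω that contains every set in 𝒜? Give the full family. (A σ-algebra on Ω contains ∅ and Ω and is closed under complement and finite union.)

Initial family (6 sets): { ∅, {δ}, {δ,ε}, {α,γ,δ}, {α,β,δ,ε}, Ω }.
Iteration 1: 5 new —
  {γ}  = Ω∖{α,β,δ,ε}
  {β,ε}  = Ω∖{α,γ,δ}
  {α,β,γ}  = Ω∖{δ,ε}
  {α,β,γ,ε}  = Ω∖{δ}
  {α,γ,δ,ε}  = {δ,ε} ∪ {α,γ,δ}
  |family| = 11
Iteration 2 adds 6:
  {β}  = Ω∖{α,γ,δ,ε}
  {γ,δ}  = {γ} ∪ {δ}
  {β,γ,ε}  = {β,ε} ∪ {γ}
  {β,δ,ε}  = {β,ε} ∪ {δ,ε}
  {γ,δ,ε}  = {δ,ε} ∪ {γ}
  {α,β,γ,δ}  = {α,β,γ} ∪ {α,γ,δ}
  |family| = 17
Iteration 3 (9 new):
  {ε}  = Ω∖{α,β,γ,δ}
  {α,β}  = Ω∖{γ,δ,ε}
  {α,γ}  = Ω∖{β,δ,ε}
  {α,δ}  = Ω∖{β,γ,ε}
  {β,γ}  = {γ} ∪ {β}
  {β,δ}  = {δ} ∪ {β}
  {α,β,ε}  = Ω∖{γ,δ}
  {β,γ,δ}  = {γ,δ} ∪ {β}
  {β,γ,δ,ε}  = {δ,ε} ∪ {β,γ,ε}
  |family| = 26
Iteration 4: +6 →
  {α}  = Ω∖{β,γ,δ,ε}
  {α,ε}  = Ω∖{β,γ,δ}
  {γ,ε}  = {ε} ∪ {γ}
  {α,β,δ}  = {α,β} ∪ {α,δ}
  {α,γ,ε}  = Ω∖{β,δ}
  {α,δ,ε}  = Ω∖{β,γ}
  |family| = 32
Iteration 5: already closed under ᶜ and ∪.

|σ(𝒜)| = 32.  σ(𝒜) = { ∅, {α}, {β}, {γ}, {δ}, {ε}, {α,β}, {α,γ}, {α,δ}, {α,ε}, {β,γ}, {β,δ}, {β,ε}, {γ,δ}, {γ,ε}, {δ,ε}, {α,β,γ}, {α,β,δ}, {α,β,ε}, {α,γ,δ}, {α,γ,ε}, {α,δ,ε}, {β,γ,δ}, {β,γ,ε}, {β,δ,ε}, {γ,δ,ε}, {α,β,γ,δ}, {α,β,γ,ε}, {α,β,δ,ε}, {α,γ,δ,ε}, {β,γ,δ,ε}, Ω }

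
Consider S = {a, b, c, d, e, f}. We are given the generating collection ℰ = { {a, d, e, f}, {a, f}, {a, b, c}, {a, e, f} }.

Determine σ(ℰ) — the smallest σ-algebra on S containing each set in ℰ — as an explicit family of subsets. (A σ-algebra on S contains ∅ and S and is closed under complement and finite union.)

Take S₀ = ℰ ∪ {∅, S} = { {}, {a, f}, {a, b, c}, {a, e, f}, {a, d, e, f}, S }.
Iteration 1: 6 new —
  {b, c}  = S∖{a, d, e, f}
  {b, c, d}  = S∖{a, e, f}
  {d, e, f}  = S∖{a, b, c}
  {a, b, c, f}  = {a, b, c} ∪ {a, f}
  {b, c, d, e}  = S∖{a, f}
  {a, b, c, e, f}  = {a, b, c} ∪ {a, e, f}
  — 12 sets.
Iteration 2. New:
  {d}  = S∖{a, b, c, e, f}
  {d, e}  = S∖{a, b, c, f}
  {a, b, c, d}  = {a, b, c} ∪ {b, c, d}
  {a, b, c, d, e}  = {a, b, c} ∪ {b, c, d, e}
  {a, b, c, d, f}  = {b, c, d} ∪ {a, f}
  {b, c, d, e, f}  = {b, c, d} ∪ {d, e, f}
  — 18 sets.
Iteration 3 adds 5:
  {a}  = S∖{b, c, d, e, f}
  {e}  = S∖{a, b, c, d, f}
  {f}  = S∖{a, b, c, d, e}
  {e, f}  = S∖{a, b, c, d}
  {a, d, f}  = {a, f} ∪ {d}
  — 23 sets.
Iteration 4: +9 →
  {a, d}  = {a} ∪ {d}
  {a, e}  = {a} ∪ {e}
  {d, f}  = {f} ∪ {d}
  {a, d, e}  = {a} ∪ {d, e}
  {b, c, e}  = S∖{a, d, f}
  {b, c, f}  = {f} ∪ {b, c}
  {a, b, c, e}  = {a, b, c} ∪ {e}
  {b, c, d, f}  = {b, c, d} ∪ {f}
  {b, c, e, f}  = {e, f} ∪ {b, c}
  — 32 sets.
Iteration 5: stable.

Hence σ(ℰ) has 32 members: { {}, {a}, {d}, {e}, {f}, {a, d}, {a, e}, {a, f}, {b, c}, {d, e}, {d, f}, {e, f}, {a, b, c}, {a, d, e}, {a, d, f}, {a, e, f}, {b, c, d}, {b, c, e}, {b, c, f}, {d, e, f}, {a, b, c, d}, {a, b, c, e}, {a, b, c, f}, {a, d, e, f}, {b, c, d, e}, {b, c, d, f}, {b, c, e, f}, {a, b, c, d, e}, {a, b, c, d, f}, {a, b, c, e, f}, {b, c, d, e, f}, S }.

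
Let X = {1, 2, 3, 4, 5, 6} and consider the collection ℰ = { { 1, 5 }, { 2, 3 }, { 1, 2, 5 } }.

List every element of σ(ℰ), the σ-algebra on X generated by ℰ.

Answer: σ(ℰ) = { ∅, { 2 }, { 3 }, { 1, 5 }, { 2, 3 }, { 4, 6 }, { 1, 2, 5 }, { 1, 3, 5 }, { 2, 4, 6 }, { 3, 4, 6 }, { 1, 2, 3, 5 }, { 1, 4, 5, 6 }, { 2, 3, 4, 6 }, { 1, 2, 4, 5, 6 }, { 1, 3, 4, 5, 6 }, X }

Derivation:
Initial family (5 sets): { ∅, { 1, 5 }, { 2, 3 }, { 1, 2, 5 }, X }.
Iteration 1: +4 →
  { 3, 4, 6 }  = complement { 1, 2, 5 }
  { 1, 2, 3, 5 }  = { 1, 2, 5 } ∪ { 2, 3 }
  { 1, 4, 5, 6 }  = complement { 2, 3 }
  { 2, 3, 4, 6 }  = complement { 1, 5 }
  (now 9)
Iteration 2: +3 →
  { 4, 6 }  = complement { 1, 2, 3, 5 }
  { 1, 2, 4, 5, 6 }  = { 1, 4, 5, 6 } ∪ { 1, 2, 5 }
  { 1, 3, 4, 5, 6 }  = { 1, 4, 5, 6 } ∪ { 3, 4, 6 }
  (now 12)
Iteration 3: +2 →
  { 2 }  = complement { 1, 3, 4, 5, 6 }
  { 3 }  = complement { 1, 2, 4, 5, 6 }
  (now 14)
Iteration 4: 2 new —
  { 1, 3, 5 }  = { 3 } ∪ { 1, 5 }
  { 2, 4, 6 }  = { 2 } ∪ { 4, 6 }
  (now 16)
Iteration 5: no new sets; the family is a σ-algebra.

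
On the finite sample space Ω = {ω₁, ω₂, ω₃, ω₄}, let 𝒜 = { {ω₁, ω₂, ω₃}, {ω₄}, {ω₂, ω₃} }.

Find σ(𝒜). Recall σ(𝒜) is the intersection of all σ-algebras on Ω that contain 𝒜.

Initial family (5 sets): { ∅, {ω₄}, {ω₂, ω₃}, {ω₁, ω₂, ω₃}, Ω }.
Pass 1: +2 →
  {ω₁, ω₄}  = ᶜ of {ω₂, ω₃}
  {ω₂, ω₃, ω₄}  = {ω₂, ω₃} ∪ {ω₄}
  |family| = 7
Pass 2: +1 →
  {ω₁}  = ᶜ of {ω₂, ω₃, ω₄}
  |family| = 8
After Pass 3 the family is unchanged; done.

Hence σ(𝒜) has 8 members: { ∅, {ω₁}, {ω₄}, {ω₁, ω₄}, {ω₂, ω₃}, {ω₁, ω₂, ω₃}, {ω₂, ω₃, ω₄}, Ω }.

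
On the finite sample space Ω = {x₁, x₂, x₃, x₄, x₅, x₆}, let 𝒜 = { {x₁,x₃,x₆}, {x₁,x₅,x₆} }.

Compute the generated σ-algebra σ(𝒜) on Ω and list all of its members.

σ(𝒜) = { {}, {x₃}, {x₅}, {x₁,x₆}, {x₂,x₄}, {x₃,x₅}, {x₁,x₃,x₆}, {x₁,x₅,x₆}, {x₂,x₃,x₄}, {x₂,x₄,x₅}, {x₁,x₂,x₄,x₆}, {x₁,x₃,x₅,x₆}, {x₂,x₃,x₄,x₅}, {x₁,x₂,x₃,x₄,x₆}, {x₁,x₂,x₄,x₅,x₆}, Ω }

Check:
Begin from { {}, {x₁,x₃,x₆}, {x₁,x₅,x₆}, Ω } (that is, 𝒜 plus ∅ and Ω).
Pass 1: 3 new —
  {x₂,x₃,x₄}  = complement {x₁,x₅,x₆}
  {x₂,x₄,x₅}  = complement {x₁,x₃,x₆}
  {x₁,x₃,x₅,x₆}  = {x₁,x₅,x₆} ∪ {x₁,x₃,x₆}
Pass 2 (4 new):
  {x₂,x₄}  = complement {x₁,x₃,x₅,x₆}
  {x₂,x₃,x₄,x₅}  = {x₂,x₃,x₄} ∪ {x₂,x₄,x₅}
  {x₁,x₂,x₃,x₄,x₆}  = {x₂,x₃,x₄} ∪ {x₁,x₃,x₆}
  {x₁,x₂,x₄,x₅,x₆}  = {x₁,x₅,x₆} ∪ {x₂,x₄,x₅}
Pass 3: +3 →
  {x₃}  = complement {x₁,x₂,x₄,x₅,x₆}
  {x₅}  = complement {x₁,x₂,x₃,x₄,x₆}
  {x₁,x₆}  = complement {x₂,x₃,x₄,x₅}
Pass 4: 2 new —
  {x₃,x₅}  = {x₃} ∪ {x₅}
  {x₁,x₂,x₄,x₆}  = {x₁,x₆} ∪ {x₂,x₄}
Pass 5 adds nothing — fixpoint reached.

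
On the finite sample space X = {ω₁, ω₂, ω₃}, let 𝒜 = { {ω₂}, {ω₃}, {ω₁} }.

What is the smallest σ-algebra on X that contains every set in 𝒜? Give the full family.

σ(𝒜) = { ∅, {ω₁}, {ω₂}, {ω₃}, {ω₁, ω₂}, {ω₁, ω₃}, {ω₂, ω₃}, X }

Trace:
Seed the family with 𝒜 together with ∅ and X: { ∅, {ω₁}, {ω₂}, {ω₃}, X }.
Pass 1: 3 new —
  {ω₁, ω₂}  = X∖{ω₃}
  {ω₁, ω₃}  = X∖{ω₂}
  {ω₂, ω₃}  = X∖{ω₁}
  [8 total]
Pass 2: no new sets; the family is a σ-algebra.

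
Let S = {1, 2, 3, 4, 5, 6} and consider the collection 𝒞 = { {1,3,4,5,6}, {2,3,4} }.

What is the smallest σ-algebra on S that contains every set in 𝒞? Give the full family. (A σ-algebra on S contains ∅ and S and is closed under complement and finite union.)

Initial family (4 sets): { ∅, {2,3,4}, {1,3,4,5,6}, S }.
Round 1 (2 new):
  {2}  = {1,3,4,5,6}ᶜ
  {1,5,6}  = {2,3,4}ᶜ
  (now 6)
Round 2: 1 new —
  {1,2,5,6}  = {1,5,6} ∪ {2}
  (now 7)
Round 3 adds 1:
  {3,4}  = {1,2,5,6}ᶜ
  (now 8)
Round 4: stable.

Therefore σ(𝒞) = { ∅, {2}, {3,4}, {1,5,6}, {2,3,4}, {1,2,5,6}, {1,3,4,5,6}, S } (|σ(𝒞)| = 8).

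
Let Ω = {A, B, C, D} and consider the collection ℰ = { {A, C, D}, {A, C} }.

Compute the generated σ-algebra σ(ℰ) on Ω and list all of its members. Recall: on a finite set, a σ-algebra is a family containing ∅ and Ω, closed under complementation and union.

σ(ℰ) (8 sets): { ∅, {B}, {D}, {A, C}, {B, D}, {A, B, C}, {A, C, D}, Ω }

Derivation:
Start: ℰ ∪ {∅, Ω} = { ∅, {A, C}, {A, C, D}, Ω }.
Iteration 1. New:
  {B}  = {A, C, D}ᶜ
  {B, D}  = {A, C}ᶜ
  — 6 sets.
Iteration 2 (1 new):
  {A, B, C}  = {A, C} ∪ {B}
  — 7 sets.
Iteration 3: 1 new —
  {D}  = {A, B, C}ᶜ
  — 8 sets.
Iteration 4: no new sets; the family is a σ-algebra.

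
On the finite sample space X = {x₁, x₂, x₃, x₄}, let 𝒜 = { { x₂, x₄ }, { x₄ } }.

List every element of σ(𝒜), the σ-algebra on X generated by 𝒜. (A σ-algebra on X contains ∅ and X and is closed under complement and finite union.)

Initial family (4 sets): { {  }, { x₄ }, { x₂, x₄ }, X }.
Round 1 adds 2:
  { x₁, x₃ }  = ᶜ of { x₂, x₄ }
  { x₁, x₂, x₃ }  = ᶜ of { x₄ }
  |family| = 6
Round 2. New:
  { x₁, x₃, x₄ }  = { x₁, x₃ } ∪ { x₄ }
  |family| = 7
Round 3 adds 1:
  { x₂ }  = ᶜ of { x₁, x₃, x₄ }
  |family| = 8
Round 4: closed — nothing new.

Hence σ(𝒜) has 8 members: { {  }, { x₂ }, { x₄ }, { x₁, x₃ }, { x₂, x₄ }, { x₁, x₂, x₃ }, { x₁, x₃, x₄ }, X }.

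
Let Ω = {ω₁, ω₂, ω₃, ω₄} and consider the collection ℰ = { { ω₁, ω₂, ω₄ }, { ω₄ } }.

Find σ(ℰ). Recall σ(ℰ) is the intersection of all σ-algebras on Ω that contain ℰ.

Initial family (4 sets): { {  }, { ω₄ }, { ω₁, ω₂, ω₄ }, Ω }.
Pass 1: +2 →
  { ω₃ }  = complement { ω₁, ω₂, ω₄ }
  { ω₁, ω₂, ω₃ }  = complement { ω₄ }
  [6 total]
Pass 2 adds 1:
  { ω₃, ω₄ }  = { ω₃ } ∪ { ω₄ }
  [7 total]
Pass 3 adds 1:
  { ω₁, ω₂ }  = complement { ω₃, ω₄ }
  [8 total]
Pass 4: closed — nothing new.

Hence σ(ℰ) has 8 members: { {  }, { ω₃ }, { ω₄ }, { ω₁, ω₂ }, { ω₃, ω₄ }, { ω₁, ω₂, ω₃ }, { ω₁, ω₂, ω₄ }, Ω }.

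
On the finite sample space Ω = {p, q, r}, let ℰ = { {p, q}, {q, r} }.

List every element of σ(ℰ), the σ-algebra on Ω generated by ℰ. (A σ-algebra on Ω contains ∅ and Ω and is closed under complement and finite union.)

Begin from { ∅, {p, q}, {q, r}, Ω } (that is, ℰ plus ∅ and Ω).
Step 1: +2 →
  {p}  = {q, r}ᶜ
  {r}  = {p, q}ᶜ
  (now 6)
Step 2 (1 new):
  {p, r}  = {r} ∪ {p}
  (now 7)
Step 3. New:
  {q}  = {p, r}ᶜ
  (now 8)
Step 4: already closed under ᶜ and ∪.

Therefore σ(ℰ) = { ∅, {p}, {q}, {r}, {p, q}, {p, r}, {q, r}, Ω } (|σ(ℰ)| = 8).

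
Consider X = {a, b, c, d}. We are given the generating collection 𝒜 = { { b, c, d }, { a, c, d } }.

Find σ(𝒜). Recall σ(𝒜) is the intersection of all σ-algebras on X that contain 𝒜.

Start: 𝒜 ∪ {∅, X} = { ∅, { a, c, d }, { b, c, d }, X }.
Pass 1. New:
  { a }  = X∖{ b, c, d }
  { b }  = X∖{ a, c, d }
  — 6 sets.
Pass 2 adds 1:
  { a, b }  = { b } ∪ { a }
  — 7 sets.
Pass 3 (1 new):
  { c, d }  = X∖{ a, b }
  — 8 sets.
After Pass 4 the family is unchanged; done.

|σ(𝒜)| = 8.  σ(𝒜) = { ∅, { a }, { b }, { a, b }, { c, d }, { a, c, d }, { b, c, d }, X }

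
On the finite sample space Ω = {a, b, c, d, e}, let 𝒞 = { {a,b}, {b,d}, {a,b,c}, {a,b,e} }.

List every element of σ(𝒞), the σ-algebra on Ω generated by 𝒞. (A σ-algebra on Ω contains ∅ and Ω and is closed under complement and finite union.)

Start: 𝒞 ∪ {∅, Ω} = { ∅, {a,b}, {b,d}, {a,b,c}, {a,b,e}, Ω }.
Step 1: +8 →
  {c,d}  = complement {a,b,e}
  {d,e}  = complement {a,b,c}
  {a,b,d}  = {a,b} ∪ {b,d}
  {a,c,e}  = complement {b,d}
  {c,d,e}  = complement {a,b}
  {a,b,c,d}  = {a,b,c} ∪ {b,d}
  {a,b,c,e}  = {a,b,e} ∪ {a,b,c}
  {a,b,d,e}  = {a,b,e} ∪ {b,d}
  — 14 sets.
Step 2. New:
  {c}  = complement {a,b,d,e}
  {d}  = complement {a,b,c,e}
  {e}  = complement {a,b,c,d}
  {c,e}  = complement {a,b,d}
  {b,c,d}  = {c,d} ∪ {b,d}
  {b,d,e}  = {d,e} ∪ {b,d}
  {a,c,d,e}  = {c,d,e} ∪ {a,c,e}
  {b,c,d,e}  = {c,d,e} ∪ {b,d}
  — 22 sets.
Step 3: 4 new —
  {a}  = complement {b,c,d,e}
  {b}  = complement {a,c,d,e}
  {a,c}  = complement {b,d,e}
  {a,e}  = complement {b,c,d}
  — 26 sets.
Step 4: +6 →
  {a,d}  = {d} ∪ {a}
  {b,c}  = {b} ∪ {c}
  {b,e}  = {b} ∪ {e}
  {a,c,d}  = {c,d} ∪ {a,c}
  {a,d,e}  = {d,e} ∪ {a,e}
  {b,c,e}  = {b} ∪ {c,e}
  — 32 sets.
Step 5 adds nothing — fixpoint reached.

Therefore σ(𝒞) = { ∅, {a}, {b}, {c}, {d}, {e}, {a,b}, {a,c}, {a,d}, {a,e}, {b,c}, {b,d}, {b,e}, {c,d}, {c,e}, {d,e}, {a,b,c}, {a,b,d}, {a,b,e}, {a,c,d}, {a,c,e}, {a,d,e}, {b,c,d}, {b,c,e}, {b,d,e}, {c,d,e}, {a,b,c,d}, {a,b,c,e}, {a,b,d,e}, {a,c,d,e}, {b,c,d,e}, Ω } (|σ(𝒞)| = 32).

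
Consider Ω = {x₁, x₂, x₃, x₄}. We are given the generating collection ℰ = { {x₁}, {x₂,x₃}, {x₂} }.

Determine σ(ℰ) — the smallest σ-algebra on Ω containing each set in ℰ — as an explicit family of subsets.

Initial family (5 sets): { ∅, {x₁}, {x₂}, {x₂,x₃}, Ω }.
Round 1. New:
  {x₁,x₂}  = {x₂} ∪ {x₁}
  {x₁,x₄}  = complement {x₂,x₃}
  {x₁,x₂,x₃}  = {x₂,x₃} ∪ {x₁}
  {x₁,x₃,x₄}  = complement {x₂}
  {x₂,x₃,x₄}  = complement {x₁}
  (now 10)
Round 2: +3 →
  {x₄}  = complement {x₁,x₂,x₃}
  {x₃,x₄}  = complement {x₁,x₂}
  {x₁,x₂,x₄}  = {x₁,x₂} ∪ {x₁,x₄}
  (now 13)
Round 3: 2 new —
  {x₃}  = complement {x₁,x₂,x₄}
  {x₂,x₄}  = {x₄} ∪ {x₂}
  (now 15)
Round 4: +1 →
  {x₁,x₃}  = complement {x₂,x₄}
  (now 16)
Round 5: stable.

Hence σ(ℰ) has 16 members: { ∅, {x₁}, {x₂}, {x₃}, {x₄}, {x₁,x₂}, {x₁,x₃}, {x₁,x₄}, {x₂,x₃}, {x₂,x₄}, {x₃,x₄}, {x₁,x₂,x₃}, {x₁,x₂,x₄}, {x₁,x₃,x₄}, {x₂,x₃,x₄}, Ω }.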